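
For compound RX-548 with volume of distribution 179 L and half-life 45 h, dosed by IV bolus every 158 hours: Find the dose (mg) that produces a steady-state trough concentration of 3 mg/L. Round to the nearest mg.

τ/t½ = 158/45 ≈ 3.5111, so f = (1/2)^(158/45) ≈ 0.087710.
Cmin,ss = (D/Vd)·f/(1−f), so D = Cmin,ss·Vd·(1−f)/f.
D = 3 × 179 × (1−f)/f ≈ 3 × 179 × 10.40121 ≈ 5585.45 mg.

5585 mg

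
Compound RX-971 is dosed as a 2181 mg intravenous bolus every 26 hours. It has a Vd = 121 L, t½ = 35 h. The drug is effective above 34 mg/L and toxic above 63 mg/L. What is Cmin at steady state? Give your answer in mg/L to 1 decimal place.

26.8 mg/L

k = ln2/t½ = ln2/35 ≈ 0.019804 h⁻¹; fraction remaining f = e^(−kτ) = e^(−0.019804×26) ≈ 0.5976.
Single-dose peak C₀ = D/Vd = 2181/121 ≈ 18.025 mg/L.
Steady-state trough Cmin,ss = C₀·f/(1−f) ≈ 18.025 × 0.5976/0.4024 ≈ 26.769 mg/L.
Trough 26.8 mg/L vs MEC 34 mg/L: subtherapeutic.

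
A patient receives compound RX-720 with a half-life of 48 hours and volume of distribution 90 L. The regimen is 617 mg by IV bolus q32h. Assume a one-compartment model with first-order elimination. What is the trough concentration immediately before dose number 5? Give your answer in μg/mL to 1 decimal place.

9.8 μg/mL

f = (1/2)^(τ/t½) = (1/2)^(32/48) ≈ 0.6300.
C₀ = D/Vd = 617/90 ≈ 6.856 μg/mL.
Before the 5th dose, 4 doses have been given. Superposition: Cmin = C₀·(f + f² + … + f^4).
≈ 6.856 × (0.6300 + 0.3969 + 0.2500 + 0.1575) ≈ 6.856 × 1.4344 ≈ 9.834 μg/mL.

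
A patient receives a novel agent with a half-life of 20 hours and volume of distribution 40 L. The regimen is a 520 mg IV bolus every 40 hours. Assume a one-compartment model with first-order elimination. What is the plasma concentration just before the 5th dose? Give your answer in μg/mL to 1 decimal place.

4.3 μg/mL

f = (1/2)^(τ/t½) = (1/2)^(40/20) ≈ 0.2500.
C₀ = D/Vd = 520/40 ≈ 13.000 μg/mL.
Before the 5th dose, 4 doses have been given. Superposition: Cmin = C₀·(f + f² + … + f^4).
≈ 13.000 × (0.2500 + 0.0625 + 0.0156 + 0.0039) ≈ 13.000 × 0.3320 ≈ 4.316 μg/mL.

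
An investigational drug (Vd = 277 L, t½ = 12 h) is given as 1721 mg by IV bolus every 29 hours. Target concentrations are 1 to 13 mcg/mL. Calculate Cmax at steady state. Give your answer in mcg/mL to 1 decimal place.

k = ln2/t½ = ln2/12 ≈ 0.057762 h⁻¹; fraction remaining f = e^(−kτ) = e^(−0.057762×29) ≈ 0.1873.
Accumulation ratio R = 1/(1 − f) ≈ 1/0.8127 ≈ 1.2305.
Single-dose peak C₀ = D/Vd = 1721/277 ≈ 6.213 mcg/mL.
Steady-state peak Cmax,ss = C₀·R ≈ 6.213 × 1.2305 ≈ 7.645 mcg/mL.
Peak 7.6 mcg/mL vs MTC 13 mcg/mL: below toxic threshold.

7.6 mcg/mL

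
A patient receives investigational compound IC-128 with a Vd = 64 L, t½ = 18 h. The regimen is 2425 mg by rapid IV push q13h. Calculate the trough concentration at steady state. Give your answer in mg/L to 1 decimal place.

58.3 mg/L

k = ln2/t½ = ln2/18 ≈ 0.038508 h⁻¹; fraction remaining f = e^(−kτ) = e^(−0.038508×13) ≈ 0.6062.
Accumulation ratio R = 1/(1 − f) ≈ 1/0.3938 ≈ 2.5394.
Single-dose peak C₀ = D/Vd = 2425/64 ≈ 37.891 mg/L.
Steady-state peak Cmax,ss = C₀·R ≈ 37.891 × 2.5394 ≈ 96.220 mg/L.
Steady-state trough Cmin,ss = Cmax,ss·f ≈ 96.220 × 0.6062 ≈ 58.329 mg/L.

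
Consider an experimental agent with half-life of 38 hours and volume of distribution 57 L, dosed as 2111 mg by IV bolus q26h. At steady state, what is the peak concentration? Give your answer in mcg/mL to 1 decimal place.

k = ln2/t½ = ln2/38 ≈ 0.018241 h⁻¹; fraction remaining f = e^(−kτ) = e^(−0.018241×26) ≈ 0.6223.
Accumulation ratio R = 1/(1 − f) ≈ 1/0.3777 ≈ 2.6476.
Single-dose peak C₀ = D/Vd = 2111/57 ≈ 37.035 mcg/mL.
Steady-state peak Cmax,ss = C₀·R ≈ 37.035 × 2.6476 ≈ 98.054 mcg/mL.

98.1 mcg/mL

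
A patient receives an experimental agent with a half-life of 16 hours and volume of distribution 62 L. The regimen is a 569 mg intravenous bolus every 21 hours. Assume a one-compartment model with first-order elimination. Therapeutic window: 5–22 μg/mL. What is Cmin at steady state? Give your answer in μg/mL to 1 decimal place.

k = ln2/t½ = ln2/16 ≈ 0.043322 h⁻¹; fraction remaining f = e^(−kτ) = e^(−0.043322×21) ≈ 0.4026.
Accumulation ratio R = 1/(1 − f) ≈ 1/0.5974 ≈ 1.6739.
Single-dose peak C₀ = D/Vd = 569/62 ≈ 9.177 μg/mL.
Cmax,ss = C₀/(1 − f) ≈ 9.177/0.5974 ≈ 15.362 μg/mL.
Steady-state trough Cmin,ss = Cmax,ss·f ≈ 15.362 × 0.4026 ≈ 6.185 μg/mL.
Trough 6.2 μg/mL vs MEC 5 μg/mL: adequate.

6.2 μg/mL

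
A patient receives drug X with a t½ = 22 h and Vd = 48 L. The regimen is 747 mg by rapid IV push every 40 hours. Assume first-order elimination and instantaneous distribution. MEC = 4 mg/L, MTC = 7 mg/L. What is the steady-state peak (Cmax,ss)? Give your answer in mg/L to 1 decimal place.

τ/t½ = 40/22 ≈ 1.8182, so fraction remaining f = (1/2)^(40/22) ≈ 0.2836.
At steady state, accumulation factor R = 1/(1 − e^(−kτ)) ≈ 1.3959.
Single-dose peak C₀ = D/Vd = 747/48 ≈ 15.562 mg/L.
Steady-state peak Cmax,ss = C₀·R ≈ 15.562 × 1.3959 ≈ 21.723 mg/L.
Peak 21.7 mg/L vs MTC 7 mg/L: exceeds toxic threshold.

21.7 mg/L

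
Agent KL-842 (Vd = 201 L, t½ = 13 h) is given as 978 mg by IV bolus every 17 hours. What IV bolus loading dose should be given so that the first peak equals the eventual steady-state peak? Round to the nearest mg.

1641 mg

f = (1/2)^(17/13) ≈ 0.403967; accumulation ratio R = 1/(1−f) ≈ 1.67776.
Loading dose to hit Cmax,ss on first dose: D_load = D_maint·R ≈ 978 × 1.67776 ≈ 1640.85 mg.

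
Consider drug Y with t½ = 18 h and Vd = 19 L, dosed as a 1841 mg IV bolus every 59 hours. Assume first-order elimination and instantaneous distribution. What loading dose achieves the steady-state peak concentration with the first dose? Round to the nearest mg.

f = (1/2)^(59/18) ≈ 0.103108; accumulation ratio R = 1/(1−f) ≈ 1.11496.
Loading dose to hit Cmax,ss on first dose: D_load = D_maint·R ≈ 1841 × 1.11496 ≈ 2052.64 mg.

2053 mg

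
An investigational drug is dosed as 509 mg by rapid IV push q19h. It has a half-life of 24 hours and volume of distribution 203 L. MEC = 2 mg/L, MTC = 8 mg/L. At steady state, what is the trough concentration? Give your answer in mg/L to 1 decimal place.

3.4 mg/L

Over one 19-h interval, 19/24 ≈ 0.79167 half-lives elapse, leaving f ≈ 0.5777 of each dose.
Accumulation ratio R = 1/(1 − f) ≈ 1/0.4223 ≈ 2.3680.
Each bolus raises the concentration by D/Vd = 509/203 ≈ 2.507 mg/L.
Cmax,ss = C₀/(1 − f) ≈ 2.507/0.4223 ≈ 5.937 mg/L.
One interval later, Cmin,ss = Cmax,ss·e^(−kτ) ≈ 5.937 × 0.5777 ≈ 3.430 mg/L.
Trough 3.4 mg/L vs MEC 2 mg/L: adequate.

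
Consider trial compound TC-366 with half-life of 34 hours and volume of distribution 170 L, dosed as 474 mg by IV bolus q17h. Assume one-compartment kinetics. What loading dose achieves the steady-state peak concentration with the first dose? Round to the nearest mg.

f = (1/2)^(17/34) ≈ 0.707107; accumulation ratio R = 1/(1−f) ≈ 3.41422.
Loading dose to hit Cmax,ss on first dose: D_load = D_maint·R ≈ 474 × 3.41422 ≈ 1618.34 mg.

1618 mg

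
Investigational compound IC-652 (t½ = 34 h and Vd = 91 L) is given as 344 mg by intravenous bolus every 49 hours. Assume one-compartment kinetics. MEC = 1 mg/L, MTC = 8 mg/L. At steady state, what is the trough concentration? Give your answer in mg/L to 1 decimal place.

2.2 mg/L

k = ln2/t½ = ln2/34 ≈ 0.020387 h⁻¹; fraction remaining f = e^(−kτ) = e^(−0.020387×49) ≈ 0.3683.
Accumulation ratio R = 1/(1 − f) ≈ 1/0.6317 ≈ 1.5830.
Each bolus raises the concentration by D/Vd = 344/91 ≈ 3.780 mg/L.
Steady-state peak Cmax,ss = C₀·R ≈ 3.780 × 1.5830 ≈ 5.984 mg/L.
Steady-state trough Cmin,ss = Cmax,ss·f ≈ 5.984 × 0.3683 ≈ 2.204 mg/L.
Trough 2.2 mg/L vs MEC 1 mg/L: adequate.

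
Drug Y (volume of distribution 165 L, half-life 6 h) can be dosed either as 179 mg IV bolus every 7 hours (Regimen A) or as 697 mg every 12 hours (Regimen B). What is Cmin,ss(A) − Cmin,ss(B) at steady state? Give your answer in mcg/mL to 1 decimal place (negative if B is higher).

-0.5 mcg/mL

Regimen A: f = (1/2)^(7/6) ≈ 0.4454; Cmin,ss = (179/165)·f/(1−f) ≈ 0.871 mcg/mL.
Regimen B: f = (1/2)^(12/6) ≈ 0.2500; Cmin,ss = (697/165)·f/(1−f) ≈ 1.408 mcg/mL.
Difference ≈ 0.871 − 1.408 ≈ -0.537 mcg/mL.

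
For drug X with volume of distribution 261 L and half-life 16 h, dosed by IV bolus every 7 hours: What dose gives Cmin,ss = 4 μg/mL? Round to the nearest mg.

τ/t½ = 7/16 ≈ 0.4375, so f = (1/2)^(7/16) ≈ 0.738413.
Cmin,ss = (D/Vd)·f/(1−f), so D = Cmin,ss·Vd·(1−f)/f.
D = 4 × 261 × (1−f)/f ≈ 4 × 261 × 0.35426 ≈ 369.85 mg.

370 mg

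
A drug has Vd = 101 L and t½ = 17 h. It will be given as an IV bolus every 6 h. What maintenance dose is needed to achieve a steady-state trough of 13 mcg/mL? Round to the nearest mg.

364 mg

τ/t½ = 6/17 ≈ 0.35294, so f = (1/2)^(6/17) ≈ 0.782986.
Cmin,ss = (D/Vd)·f/(1−f), so D = Cmin,ss·Vd·(1−f)/f.
D = 13 × 101 × (1−f)/f ≈ 13 × 101 × 0.27716 ≈ 363.91 mg.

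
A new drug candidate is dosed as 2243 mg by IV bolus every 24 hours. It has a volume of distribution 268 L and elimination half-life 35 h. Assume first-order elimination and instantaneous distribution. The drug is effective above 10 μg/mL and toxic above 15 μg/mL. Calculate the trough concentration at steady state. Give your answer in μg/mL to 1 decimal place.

13.8 μg/mL

k = ln2/t½ = ln2/35 ≈ 0.019804 h⁻¹; fraction remaining f = e^(−kτ) = e^(−0.019804×24) ≈ 0.6217.
Accumulation ratio R = 1/(1 − f) ≈ 1/0.3783 ≈ 2.6434.
Single-dose peak C₀ = D/Vd = 2243/268 ≈ 8.369 μg/mL.
Cmax,ss = C₀/(1 − f) ≈ 8.369/0.3783 ≈ 22.123 μg/mL.
Steady-state trough Cmin,ss = Cmax,ss·f ≈ 22.123 × 0.6217 ≈ 13.754 μg/mL.
Trough 13.8 μg/mL vs MEC 10 μg/mL: adequate.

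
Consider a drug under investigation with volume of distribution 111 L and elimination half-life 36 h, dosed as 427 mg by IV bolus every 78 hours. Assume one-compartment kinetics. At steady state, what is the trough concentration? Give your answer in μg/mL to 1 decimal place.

1.1 μg/mL

k = ln2/t½ = ln2/36 ≈ 0.019254 h⁻¹; fraction remaining f = e^(−kτ) = e^(−0.019254×78) ≈ 0.2227.
Single-dose peak C₀ = D/Vd = 427/111 ≈ 3.847 μg/mL.
Steady-state trough Cmin,ss = C₀·f/(1−f) ≈ 3.847 × 0.2227/0.7773 ≈ 1.102 μg/mL.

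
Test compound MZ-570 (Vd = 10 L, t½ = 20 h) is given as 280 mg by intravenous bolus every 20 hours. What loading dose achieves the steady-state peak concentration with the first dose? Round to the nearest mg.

560 mg

f = (1/2)^(20/20) ≈ 0.500000; accumulation ratio R = 1/(1−f) ≈ 2.00000.
Loading dose to hit Cmax,ss on first dose: D_load = D_maint·R ≈ 280 × 2.00000 ≈ 560.00 mg.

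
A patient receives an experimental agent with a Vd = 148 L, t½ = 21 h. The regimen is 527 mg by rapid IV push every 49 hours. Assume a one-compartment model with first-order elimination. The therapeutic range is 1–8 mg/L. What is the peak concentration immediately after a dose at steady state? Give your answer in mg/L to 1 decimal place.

τ/t½ = 49/21 ≈ 2.3333, so fraction remaining f = (1/2)^(49/21) ≈ 0.1984.
Accumulation ratio R = 1/(1 − f) ≈ 1/0.8016 ≈ 1.2475.
Single-dose peak C₀ = D/Vd = 527/148 ≈ 3.561 mg/L.
Steady-state peak Cmax,ss = C₀·R ≈ 3.561 × 1.2475 ≈ 4.442 mg/L.
Peak 4.4 mg/L vs MTC 8 mg/L: below toxic threshold.

4.4 mg/L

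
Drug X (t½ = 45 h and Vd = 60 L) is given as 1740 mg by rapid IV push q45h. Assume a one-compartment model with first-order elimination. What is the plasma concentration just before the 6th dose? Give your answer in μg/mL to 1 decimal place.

28.1 μg/mL

f = (1/2)^(τ/t½) = (1/2)^(45/45) ≈ 0.5000.
C₀ = D/Vd = 1740/60 ≈ 29.000 μg/mL.
Before the 6th dose, 5 doses have been given. Superposition: Cmin = C₀·(f + f² + … + f^5).
≈ 29.000 × (0.5000 + 0.2500 + 0.1250 + 0.0625 + 0.0313) ≈ 29.000 × 0.9688 ≈ 28.095 μg/mL.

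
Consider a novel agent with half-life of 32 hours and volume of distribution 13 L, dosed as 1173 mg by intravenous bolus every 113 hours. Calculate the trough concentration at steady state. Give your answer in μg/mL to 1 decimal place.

τ/t½ = 113/32 ≈ 3.5312, so fraction remaining f = (1/2)^(113/32) ≈ 0.0865.
Accumulation ratio R = 1/(1 − f) ≈ 1/0.9135 ≈ 1.0947.
Each bolus raises the concentration by D/Vd = 1173/13 ≈ 90.231 μg/mL.
Steady-state peak Cmax,ss = C₀·R ≈ 90.231 × 1.0947 ≈ 98.776 μg/mL.
One interval later, Cmin,ss = Cmax,ss·e^(−kτ) ≈ 98.776 × 0.0865 ≈ 8.544 μg/mL.

8.5 μg/mL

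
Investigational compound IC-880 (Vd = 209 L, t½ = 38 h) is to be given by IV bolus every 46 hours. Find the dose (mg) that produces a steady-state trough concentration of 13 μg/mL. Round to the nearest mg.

τ/t½ = 46/38 ≈ 1.2105, so f = (1/2)^(46/38) ≈ 0.432111.
Cmin,ss = (D/Vd)·f/(1−f), so D = Cmin,ss·Vd·(1−f)/f.
D = 13 × 209 × (1−f)/f ≈ 13 × 209 × 1.31422 ≈ 3570.74 mg.

3571 mg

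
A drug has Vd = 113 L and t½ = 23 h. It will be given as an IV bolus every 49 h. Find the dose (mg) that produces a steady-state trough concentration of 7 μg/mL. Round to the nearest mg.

τ/t½ = 49/23 ≈ 2.1304, so f = (1/2)^(49/23) ≈ 0.228389.
Cmin,ss = (D/Vd)·f/(1−f), so D = Cmin,ss·Vd·(1−f)/f.
D = 7 × 113 × (1−f)/f ≈ 7 × 113 × 3.37849 ≈ 2672.39 mg.

2672 mg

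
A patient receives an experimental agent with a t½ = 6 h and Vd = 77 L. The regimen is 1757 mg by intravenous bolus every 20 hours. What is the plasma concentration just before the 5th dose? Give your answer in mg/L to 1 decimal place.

2.5 mg/L

f = (1/2)^(τ/t½) = (1/2)^(20/6) ≈ 0.0992.
C₀ = D/Vd = 1757/77 ≈ 22.818 mg/L.
Before the 5th dose, 4 doses have been given. Superposition: Cmin = C₀·(f + f² + … + f^4).
≈ 22.818 × (0.0992 + 0.0098 + 0.0010 + 0.0001) ≈ 22.818 × 0.1101 ≈ 2.512 mg/L.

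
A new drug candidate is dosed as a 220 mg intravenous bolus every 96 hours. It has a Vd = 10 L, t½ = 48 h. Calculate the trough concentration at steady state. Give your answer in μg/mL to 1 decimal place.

7.3 μg/mL

τ = 96 h = 2 half-lives, so f = (1/2)^2 = 0.25.
Accumulation ratio R = 1/(1 − f) = 1/0.75 = 4/3.
Single-dose peak C₀ = D/Vd = 220/10 = 22 μg/mL.
Steady-state peak Cmax,ss = C₀·R = 22 × 4/3 ≈ 29.333 μg/mL.
Steady-state trough Cmin,ss = Cmax,ss·f ≈ 29.333 × 0.25 ≈ 7.333 μg/mL.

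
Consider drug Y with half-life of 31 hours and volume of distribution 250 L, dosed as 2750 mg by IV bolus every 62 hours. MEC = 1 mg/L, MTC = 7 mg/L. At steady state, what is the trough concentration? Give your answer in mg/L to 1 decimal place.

The dosing interval is 2 half-lives, so f = 2^(−2) = 0.25.
Accumulation ratio R = 1/(1 − f) = 1/0.75 = 4/3.
Single-dose peak C₀ = D/Vd = 2750/250 = 11 mg/L.
Steady-state peak Cmax,ss = C₀·R = 11 × 4/3 ≈ 14.667 mg/L.
Steady-state trough Cmin,ss = Cmax,ss·f ≈ 14.667 × 0.25 ≈ 3.667 mg/L.
Trough 3.7 mg/L vs MEC 1 mg/L: adequate.

3.7 mg/L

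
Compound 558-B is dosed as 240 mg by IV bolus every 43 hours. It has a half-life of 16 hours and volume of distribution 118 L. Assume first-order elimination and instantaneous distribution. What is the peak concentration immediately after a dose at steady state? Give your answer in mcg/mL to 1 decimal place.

2.4 mcg/mL

τ/t½ = 43/16 ≈ 2.6875, so fraction remaining f = (1/2)^(43/16) ≈ 0.1552.
Accumulation ratio R = 1/(1 − f) ≈ 1/0.8448 ≈ 1.1837.
Single-dose peak C₀ = D/Vd = 240/118 ≈ 2.034 mcg/mL.
Steady-state peak Cmax,ss = C₀·R ≈ 2.034 × 1.1837 ≈ 2.408 mcg/mL.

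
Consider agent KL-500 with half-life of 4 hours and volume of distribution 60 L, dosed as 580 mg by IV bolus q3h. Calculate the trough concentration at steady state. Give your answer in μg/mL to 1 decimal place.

Over one 3-h interval, 3/4 ≈ 0.75 half-lives elapse, leaving f ≈ 0.5946 of each dose.
Single-dose peak C₀ = D/Vd = 580/60 ≈ 9.667 μg/mL.
Steady-state trough Cmin,ss = C₀·f/(1−f) ≈ 9.667 × 0.5946/0.4054 ≈ 14.179 μg/mL.

14.2 μg/mL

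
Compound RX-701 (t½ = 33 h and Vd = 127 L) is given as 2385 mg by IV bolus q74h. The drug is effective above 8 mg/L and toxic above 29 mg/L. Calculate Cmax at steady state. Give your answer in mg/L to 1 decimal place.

k = ln2/t½ = ln2/33 ≈ 0.021004 h⁻¹; fraction remaining f = e^(−kτ) = e^(−0.021004×74) ≈ 0.2113.
Accumulation ratio R = 1/(1 − f) ≈ 1/0.7887 ≈ 1.2679.
Single-dose peak C₀ = D/Vd = 2385/127 ≈ 18.780 mg/L.
Steady-state peak Cmax,ss = C₀·R ≈ 18.780 × 1.2679 ≈ 23.811 mg/L.
Peak 23.8 mg/L vs MTC 29 mg/L: below toxic threshold.

23.8 mg/L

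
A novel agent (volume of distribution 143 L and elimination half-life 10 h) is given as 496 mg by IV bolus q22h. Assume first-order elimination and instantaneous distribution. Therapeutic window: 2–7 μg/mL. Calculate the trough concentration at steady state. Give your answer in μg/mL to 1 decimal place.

1.0 μg/mL

Over one 22-h interval, 22/10 ≈ 2.2 half-lives elapse, leaving f ≈ 0.2176 of each dose.
Each bolus raises the concentration by D/Vd = 496/143 ≈ 3.469 μg/mL.
Steady-state trough Cmin,ss = C₀·f/(1−f) ≈ 3.469 × 0.2176/0.7824 ≈ 0.965 μg/mL.
Trough 1.0 μg/mL vs MEC 2 μg/mL: subtherapeutic.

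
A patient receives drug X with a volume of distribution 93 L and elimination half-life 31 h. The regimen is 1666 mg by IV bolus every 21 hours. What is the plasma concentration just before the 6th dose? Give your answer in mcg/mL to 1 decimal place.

27.0 mcg/mL

f = (1/2)^(τ/t½) = (1/2)^(21/31) ≈ 0.6253.
C₀ = D/Vd = 1666/93 ≈ 17.914 mcg/mL.
Before the 6th dose, 5 doses have been given. Superposition: Cmin = C₀·(f + f² + … + f^5).
≈ 17.914 × (0.6253 + 0.3910 + 0.2445 + 0.1529 + 0.0956) ≈ 17.914 × 1.5093 ≈ 27.038 mcg/mL.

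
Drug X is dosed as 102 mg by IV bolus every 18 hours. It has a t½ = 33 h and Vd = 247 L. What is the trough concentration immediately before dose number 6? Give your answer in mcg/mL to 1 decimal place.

f = (1/2)^(τ/t½) = (1/2)^(18/33) ≈ 0.6852.
C₀ = D/Vd = 102/247 ≈ 0.413 mcg/mL.
Before the 6th dose, 5 doses have been given. Superposition: Cmin = C₀·(f + f² + … + f^5).
≈ 0.413 × (0.6852 + 0.4695 + 0.3217 + 0.2204 + 0.1510) ≈ 0.413 × 1.8478 ≈ 0.763 mcg/mL.

0.8 mcg/mL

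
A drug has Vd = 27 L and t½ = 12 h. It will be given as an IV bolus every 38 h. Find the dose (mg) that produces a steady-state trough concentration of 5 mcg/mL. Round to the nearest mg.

1077 mg

τ/t½ = 38/12 ≈ 3.1667, so f = (1/2)^(38/12) ≈ 0.111362.
Cmin,ss = (D/Vd)·f/(1−f), so D = Cmin,ss·Vd·(1−f)/f.
D = 5 × 27 × (1−f)/f ≈ 5 × 27 × 7.97972 ≈ 1077.26 mg.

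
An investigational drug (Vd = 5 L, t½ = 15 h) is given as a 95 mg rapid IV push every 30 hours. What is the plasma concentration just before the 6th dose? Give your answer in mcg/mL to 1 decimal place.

6.3 mcg/mL

f = (1/2)^(τ/t½) = (1/2)^(30/15) ≈ 0.2500.
C₀ = D/Vd = 95/5 ≈ 19.000 mcg/mL.
Before the 6th dose, 5 doses have been given. Superposition: Cmin = C₀·(f + f² + … + f^5).
≈ 19.000 × (0.2500 + 0.0625 + 0.0156 + 0.0039 + 0.0010) ≈ 19.000 × 0.3330 ≈ 6.327 mcg/mL.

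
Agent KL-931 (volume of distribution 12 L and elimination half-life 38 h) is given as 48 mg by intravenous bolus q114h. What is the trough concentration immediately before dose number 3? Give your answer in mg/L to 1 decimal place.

f = (1/2)^(τ/t½) = (1/2)^(114/38) ≈ 0.1250.
C₀ = D/Vd = 48/12 ≈ 4.000 mg/L.
Before the 3rd dose, 2 doses have been given. Superposition: Cmin = C₀·(f + f²).
≈ 4.000 × (0.1250 + 0.0156) ≈ 4.000 × 0.1406 ≈ 0.562 mg/L.

0.6 mg/L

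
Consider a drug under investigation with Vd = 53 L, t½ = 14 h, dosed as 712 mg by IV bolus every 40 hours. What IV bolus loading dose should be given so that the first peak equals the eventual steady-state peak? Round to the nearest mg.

f = (1/2)^(40/14) ≈ 0.138011; accumulation ratio R = 1/(1−f) ≈ 1.16011.
Loading dose to hit Cmax,ss on first dose: D_load = D_maint·R ≈ 712 × 1.16011 ≈ 826.00 mg.

826 mg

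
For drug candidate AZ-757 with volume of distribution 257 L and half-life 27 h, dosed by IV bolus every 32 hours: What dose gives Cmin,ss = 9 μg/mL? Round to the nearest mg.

τ/t½ = 32/27 ≈ 1.1852, so f = (1/2)^(32/27) ≈ 0.439768.
Cmin,ss = (D/Vd)·f/(1−f), so D = Cmin,ss·Vd·(1−f)/f.
D = 9 × 257 × (1−f)/f ≈ 9 × 257 × 1.27393 ≈ 2946.60 mg.

2947 mg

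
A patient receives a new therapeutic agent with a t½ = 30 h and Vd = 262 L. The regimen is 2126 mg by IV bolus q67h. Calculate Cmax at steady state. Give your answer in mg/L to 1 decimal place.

τ/t½ = 67/30 ≈ 2.2333, so fraction remaining f = (1/2)^(67/30) ≈ 0.2127.
At steady state, accumulation factor R = 1/(1 − e^(−kτ)) ≈ 1.2702.
Each bolus raises the concentration by D/Vd = 2126/262 ≈ 8.115 mg/L.
Steady-state peak Cmax,ss = C₀·R ≈ 8.115 × 1.2702 ≈ 10.308 mg/L.

10.3 mg/L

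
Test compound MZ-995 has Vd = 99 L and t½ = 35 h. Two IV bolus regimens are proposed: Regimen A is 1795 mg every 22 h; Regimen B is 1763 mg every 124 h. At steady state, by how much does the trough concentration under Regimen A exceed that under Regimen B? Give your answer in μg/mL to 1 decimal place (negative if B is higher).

Regimen A: f = (1/2)^(22/35) ≈ 0.6468; Cmin,ss = (1795/99)·f/(1−f) ≈ 33.203 μg/mL.
Regimen B: f = (1/2)^(124/35) ≈ 0.0858; Cmin,ss = (1763/99)·f/(1−f) ≈ 1.671 μg/mL.
Difference ≈ 33.203 − 1.671 ≈ 31.532 μg/mL.

31.5 μg/mL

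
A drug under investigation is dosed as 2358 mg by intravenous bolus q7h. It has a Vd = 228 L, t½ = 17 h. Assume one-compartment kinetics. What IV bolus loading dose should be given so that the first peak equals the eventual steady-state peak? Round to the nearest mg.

f = (1/2)^(7/17) ≈ 0.751703; accumulation ratio R = 1/(1−f) ≈ 4.02743.
Loading dose to hit Cmax,ss on first dose: D_load = D_maint·R ≈ 2358 × 4.02743 ≈ 9496.68 mg.

9497 mg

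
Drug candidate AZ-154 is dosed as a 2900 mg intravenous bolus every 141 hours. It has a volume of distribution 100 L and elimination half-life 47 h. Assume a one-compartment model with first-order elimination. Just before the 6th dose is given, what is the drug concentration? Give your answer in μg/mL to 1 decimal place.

f = (1/2)^(τ/t½) = (1/2)^(141/47) ≈ 0.1250.
C₀ = D/Vd = 2900/100 ≈ 29.000 μg/mL.
Before the 6th dose, 5 doses have been given. Superposition: Cmin = C₀·(f + f² + … + f^5).
≈ 29.000 × (0.1250 + 0.0156 + 0.0020 + 0.0002 + 0.0000) ≈ 29.000 × 0.1428 ≈ 4.141 μg/mL.

4.1 μg/mL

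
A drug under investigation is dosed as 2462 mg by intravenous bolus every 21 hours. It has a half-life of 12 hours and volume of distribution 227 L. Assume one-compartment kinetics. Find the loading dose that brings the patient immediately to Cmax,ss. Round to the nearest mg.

3504 mg

f = (1/2)^(21/12) ≈ 0.297302; accumulation ratio R = 1/(1−f) ≈ 1.42309.
Loading dose to hit Cmax,ss on first dose: D_load = D_maint·R ≈ 2462 × 1.42309 ≈ 3503.65 mg.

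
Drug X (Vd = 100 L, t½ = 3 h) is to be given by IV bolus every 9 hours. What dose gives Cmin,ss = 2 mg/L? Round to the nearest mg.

1400 mg

τ/t½ = 9/3 ≈ 3, so f = (1/2)^(9/3) ≈ 0.125000.
Cmin,ss = (D/Vd)·f/(1−f), so D = Cmin,ss·Vd·(1−f)/f.
D = 2 × 100 × (1−f)/f ≈ 2 × 100 × 7.00000 ≈ 1400.00 mg.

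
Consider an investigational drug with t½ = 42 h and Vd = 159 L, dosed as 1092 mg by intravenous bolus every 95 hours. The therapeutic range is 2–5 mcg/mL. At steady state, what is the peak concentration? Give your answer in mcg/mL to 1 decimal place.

k = ln2/t½ = ln2/42 ≈ 0.016504 h⁻¹; fraction remaining f = e^(−kτ) = e^(−0.016504×95) ≈ 0.2085.
Accumulation ratio R = 1/(1 − f) ≈ 1/0.7915 ≈ 1.2634.
Each bolus raises the concentration by D/Vd = 1092/159 ≈ 6.868 mcg/mL.
Cmax,ss = C₀/(1 − f) ≈ 6.868/0.7915 ≈ 8.677 mcg/mL.
Peak 8.7 mcg/mL vs MTC 5 mcg/mL: exceeds toxic threshold.

8.7 mcg/mL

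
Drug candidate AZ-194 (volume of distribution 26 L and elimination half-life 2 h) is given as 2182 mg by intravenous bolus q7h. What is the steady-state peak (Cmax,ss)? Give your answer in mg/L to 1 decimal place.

k = ln2/t½ = ln2/2 ≈ 0.346574 h⁻¹; fraction remaining f = e^(−kτ) = e^(−0.346574×7) ≈ 0.0884.
Accumulation ratio R = 1/(1 − f) ≈ 1/0.9116 ≈ 1.0970.
Each bolus raises the concentration by D/Vd = 2182/26 ≈ 83.923 mg/L.
Cmax,ss = C₀/(1 − f) ≈ 83.923/0.9116 ≈ 92.061 mg/L.

92.1 mg/L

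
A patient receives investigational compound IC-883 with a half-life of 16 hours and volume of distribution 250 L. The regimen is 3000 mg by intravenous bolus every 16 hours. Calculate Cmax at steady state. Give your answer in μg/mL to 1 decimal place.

24.0 μg/mL

τ = 16 h = 1 half-life, so f = (1/2)^1 = 0.5.
Accumulation ratio R = 1/(1 − f) = 1/0.5 = 2/1.
Single-dose peak C₀ = D/Vd = 3000/250 = 12 μg/mL.
Steady-state peak Cmax,ss = C₀·R = 12 × 2/1 ≈ 24.000 μg/mL.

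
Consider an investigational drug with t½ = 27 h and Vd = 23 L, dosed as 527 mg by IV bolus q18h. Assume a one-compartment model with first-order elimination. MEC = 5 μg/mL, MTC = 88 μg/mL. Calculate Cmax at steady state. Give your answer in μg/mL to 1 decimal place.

τ/t½ = 18/27 ≈ 0.66667, so fraction remaining f = (1/2)^(18/27) ≈ 0.6300.
Accumulation ratio R = 1/(1 − f) ≈ 1/0.3700 ≈ 2.7027.
Single-dose peak C₀ = D/Vd = 527/23 ≈ 22.913 μg/mL.
Cmax,ss = C₀/(1 − f) ≈ 22.913/0.3700 ≈ 61.927 μg/mL.
Peak 61.9 μg/mL vs MTC 88 μg/mL: below toxic threshold.

61.9 μg/mL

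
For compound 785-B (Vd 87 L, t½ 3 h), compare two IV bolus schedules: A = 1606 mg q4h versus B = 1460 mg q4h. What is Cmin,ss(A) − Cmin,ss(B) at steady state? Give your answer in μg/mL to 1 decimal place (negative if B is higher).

1.1 μg/mL

Regimen A: f = (1/2)^(4/3) ≈ 0.3969; Cmin,ss = (1606/87)·f/(1−f) ≈ 12.148 μg/mL.
Regimen B: f = (1/2)^(4/3) ≈ 0.3969; Cmin,ss = (1460/87)·f/(1−f) ≈ 11.044 μg/mL.
Difference ≈ 12.148 − 11.044 ≈ 1.104 μg/mL.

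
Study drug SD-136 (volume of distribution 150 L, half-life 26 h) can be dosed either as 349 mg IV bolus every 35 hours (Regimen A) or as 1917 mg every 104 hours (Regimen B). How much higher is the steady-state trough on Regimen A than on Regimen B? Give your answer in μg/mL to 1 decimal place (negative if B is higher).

0.7 μg/mL

Regimen A: f = (1/2)^(35/26) ≈ 0.3933; Cmin,ss = (349/150)·f/(1−f) ≈ 1.508 μg/mL.
Regimen B: f = (1/2)^(104/26) ≈ 0.0625; Cmin,ss = (1917/150)·f/(1−f) ≈ 0.852 μg/mL.
Difference ≈ 1.508 − 0.852 ≈ 0.656 μg/mL.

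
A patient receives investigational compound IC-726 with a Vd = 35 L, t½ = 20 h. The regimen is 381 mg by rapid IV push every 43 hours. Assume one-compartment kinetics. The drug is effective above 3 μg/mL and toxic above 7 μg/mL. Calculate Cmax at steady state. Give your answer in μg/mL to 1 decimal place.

Over one 43-h interval, 43/20 ≈ 2.15 half-lives elapse, leaving f ≈ 0.2253 of each dose.
At steady state, accumulation factor R = 1/(1 − e^(−kτ)) ≈ 1.2908.
Each bolus raises the concentration by D/Vd = 381/35 ≈ 10.886 μg/mL.
Steady-state peak Cmax,ss = C₀·R ≈ 10.886 × 1.2908 ≈ 14.052 μg/mL.
Peak 14.1 μg/mL vs MTC 7 μg/mL: exceeds toxic threshold.

14.1 μg/mL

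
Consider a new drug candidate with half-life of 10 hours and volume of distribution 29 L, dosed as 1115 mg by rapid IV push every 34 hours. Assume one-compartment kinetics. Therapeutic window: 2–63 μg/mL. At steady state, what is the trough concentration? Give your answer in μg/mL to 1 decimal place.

4.0 μg/mL

Over one 34-h interval, 34/10 ≈ 3.4 half-lives elapse, leaving f ≈ 0.0947 of each dose.
Accumulation ratio R = 1/(1 − f) ≈ 1/0.9053 ≈ 1.1046.
Each bolus raises the concentration by D/Vd = 1115/29 ≈ 38.448 μg/mL.
Steady-state peak Cmax,ss = C₀·R ≈ 38.448 × 1.1046 ≈ 42.470 μg/mL.
One interval later, Cmin,ss = Cmax,ss·e^(−kτ) ≈ 42.470 × 0.0947 ≈ 4.022 μg/mL.
Trough 4.0 μg/mL vs MEC 2 μg/mL: adequate.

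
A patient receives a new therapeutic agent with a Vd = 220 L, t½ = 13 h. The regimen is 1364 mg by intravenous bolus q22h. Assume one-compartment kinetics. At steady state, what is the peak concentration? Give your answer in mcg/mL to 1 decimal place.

Over one 22-h interval, 22/13 ≈ 1.6923 half-lives elapse, leaving f ≈ 0.3094 of each dose.
At steady state, accumulation factor R = 1/(1 − e^(−kτ)) ≈ 1.4480.
Single-dose peak C₀ = D/Vd = 1364/220 ≈ 6.200 mcg/mL.
Steady-state peak Cmax,ss = C₀·R ≈ 6.200 × 1.4480 ≈ 8.978 mcg/mL.

9.0 mcg/mL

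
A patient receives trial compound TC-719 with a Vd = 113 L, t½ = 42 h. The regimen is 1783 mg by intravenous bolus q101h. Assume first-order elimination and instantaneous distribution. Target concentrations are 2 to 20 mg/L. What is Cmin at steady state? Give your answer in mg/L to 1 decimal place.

3.7 mg/L

k = ln2/t½ = ln2/42 ≈ 0.016504 h⁻¹; fraction remaining f = e^(−kτ) = e^(−0.016504×101) ≈ 0.1888.
Accumulation ratio R = 1/(1 − f) ≈ 1/0.8112 ≈ 1.2327.
Single-dose peak C₀ = D/Vd = 1783/113 ≈ 15.779 mg/L.
Steady-state peak Cmax,ss = C₀·R ≈ 15.779 × 1.2327 ≈ 19.451 mg/L.
Steady-state trough Cmin,ss = Cmax,ss·f ≈ 19.451 × 0.1888 ≈ 3.672 mg/L.
Trough 3.7 mg/L vs MEC 2 mg/L: adequate.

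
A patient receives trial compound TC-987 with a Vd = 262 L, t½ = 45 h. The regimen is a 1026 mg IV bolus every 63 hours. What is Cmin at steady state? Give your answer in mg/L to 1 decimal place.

2.4 mg/L

k = ln2/t½ = ln2/45 ≈ 0.015403 h⁻¹; fraction remaining f = e^(−kτ) = e^(−0.015403×63) ≈ 0.3789.
Single-dose peak C₀ = D/Vd = 1026/262 ≈ 3.916 mg/L.
Steady-state trough Cmin,ss = C₀·f/(1−f) ≈ 3.916 × 0.3789/0.6211 ≈ 2.389 mg/L.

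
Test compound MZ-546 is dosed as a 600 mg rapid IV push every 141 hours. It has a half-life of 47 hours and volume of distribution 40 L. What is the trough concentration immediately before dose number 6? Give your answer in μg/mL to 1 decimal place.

2.1 μg/mL

f = (1/2)^(τ/t½) = (1/2)^(141/47) ≈ 0.1250.
C₀ = D/Vd = 600/40 ≈ 15.000 μg/mL.
Before the 6th dose, 5 doses have been given. Superposition: Cmin = C₀·(f + f² + … + f^5).
≈ 15.000 × (0.1250 + 0.0156 + 0.0020 + 0.0002 + 0.0000) ≈ 15.000 × 0.1428 ≈ 2.142 μg/mL.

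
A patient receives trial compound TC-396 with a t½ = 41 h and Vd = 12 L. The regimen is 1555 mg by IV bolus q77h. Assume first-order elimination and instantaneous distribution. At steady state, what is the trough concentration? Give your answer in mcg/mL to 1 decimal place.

τ/t½ = 77/41 ≈ 1.878, so fraction remaining f = (1/2)^(77/41) ≈ 0.2721.
Accumulation ratio R = 1/(1 − f) ≈ 1/0.7279 ≈ 1.3738.
Single-dose peak C₀ = D/Vd = 1555/12 ≈ 129.583 mcg/mL.
Cmax,ss = C₀/(1 − f) ≈ 129.583/0.7279 ≈ 178.023 mcg/mL.
One interval later, Cmin,ss = Cmax,ss·e^(−kτ) ≈ 178.023 × 0.2721 ≈ 48.440 mcg/mL.

48.4 mcg/mL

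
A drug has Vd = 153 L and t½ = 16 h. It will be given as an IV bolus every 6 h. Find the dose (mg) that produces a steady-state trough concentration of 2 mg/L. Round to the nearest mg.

τ/t½ = 6/16 ≈ 0.375, so f = (1/2)^(6/16) ≈ 0.771105.
Cmin,ss = (D/Vd)·f/(1−f), so D = Cmin,ss·Vd·(1−f)/f.
D = 2 × 153 × (1−f)/f ≈ 2 × 153 × 0.29684 ≈ 90.83 mg.

91 mg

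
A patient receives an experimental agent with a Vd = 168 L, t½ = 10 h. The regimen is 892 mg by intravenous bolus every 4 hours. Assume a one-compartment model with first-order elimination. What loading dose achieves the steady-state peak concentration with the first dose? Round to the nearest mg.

3684 mg

f = (1/2)^(4/10) ≈ 0.757858; accumulation ratio R = 1/(1−f) ≈ 4.12981.
Loading dose to hit Cmax,ss on first dose: D_load = D_maint·R ≈ 892 × 4.12981 ≈ 3683.79 mg.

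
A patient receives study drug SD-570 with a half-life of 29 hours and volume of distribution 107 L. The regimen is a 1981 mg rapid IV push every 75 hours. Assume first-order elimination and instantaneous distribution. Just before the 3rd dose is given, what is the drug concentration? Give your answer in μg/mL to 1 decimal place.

f = (1/2)^(τ/t½) = (1/2)^(75/29) ≈ 0.1665.
C₀ = D/Vd = 1981/107 ≈ 18.514 μg/mL.
Before the 3rd dose, 2 doses have been given. Superposition: Cmin = C₀·(f + f²).
≈ 18.514 × (0.1665 + 0.0277) ≈ 18.514 × 0.1942 ≈ 3.595 μg/mL.

3.6 μg/mL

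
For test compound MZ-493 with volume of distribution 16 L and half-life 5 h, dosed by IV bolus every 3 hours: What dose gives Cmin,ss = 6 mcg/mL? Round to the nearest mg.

τ/t½ = 3/5 ≈ 0.6, so f = (1/2)^(3/5) ≈ 0.659754.
Cmin,ss = (D/Vd)·f/(1−f), so D = Cmin,ss·Vd·(1−f)/f.
D = 6 × 16 × (1−f)/f ≈ 6 × 16 × 0.51572 ≈ 49.51 mg.

50 mg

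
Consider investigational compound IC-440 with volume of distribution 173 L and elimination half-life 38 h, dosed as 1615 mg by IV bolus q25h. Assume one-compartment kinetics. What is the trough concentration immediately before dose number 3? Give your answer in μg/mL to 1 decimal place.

f = (1/2)^(τ/t½) = (1/2)^(25/38) ≈ 0.6338.
C₀ = D/Vd = 1615/173 ≈ 9.335 μg/mL.
Before the 3rd dose, 2 doses have been given. Superposition: Cmin = C₀·(f + f²).
≈ 9.335 × (0.6338 + 0.4017) ≈ 9.335 × 1.0355 ≈ 9.666 μg/mL.

9.7 μg/mL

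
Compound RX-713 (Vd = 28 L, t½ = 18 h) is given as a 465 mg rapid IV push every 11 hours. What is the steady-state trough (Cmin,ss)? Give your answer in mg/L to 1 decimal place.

k = ln2/t½ = ln2/18 ≈ 0.038508 h⁻¹; fraction remaining f = e^(−kτ) = e^(−0.038508×11) ≈ 0.6547.
Single-dose peak C₀ = D/Vd = 465/28 ≈ 16.607 mg/L.
Steady-state trough Cmin,ss = C₀·f/(1−f) ≈ 16.607 × 0.6547/0.3453 ≈ 31.487 mg/L.

31.5 mg/L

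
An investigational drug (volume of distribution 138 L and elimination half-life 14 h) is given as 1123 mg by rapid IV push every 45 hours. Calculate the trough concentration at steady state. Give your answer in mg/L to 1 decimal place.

τ/t½ = 45/14 ≈ 3.2143, so fraction remaining f = (1/2)^(45/14) ≈ 0.1077.
Accumulation ratio R = 1/(1 − f) ≈ 1/0.8923 ≈ 1.1207.
Single-dose peak C₀ = D/Vd = 1123/138 ≈ 8.138 mg/L.
Cmax,ss = C₀/(1 − f) ≈ 8.138/0.8923 ≈ 9.120 mg/L.
Steady-state trough Cmin,ss = Cmax,ss·f ≈ 9.120 × 0.1077 ≈ 0.982 mg/L.

1.0 mg/L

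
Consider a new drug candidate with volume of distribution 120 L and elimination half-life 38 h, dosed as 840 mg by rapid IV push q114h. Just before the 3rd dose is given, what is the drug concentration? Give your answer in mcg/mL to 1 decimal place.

1.0 mcg/mL

f = (1/2)^(τ/t½) = (1/2)^(114/38) ≈ 0.1250.
C₀ = D/Vd = 840/120 ≈ 7.000 mcg/mL.
Before the 3rd dose, 2 doses have been given. Superposition: Cmin = C₀·(f + f²).
≈ 7.000 × (0.1250 + 0.0156) ≈ 7.000 × 0.1406 ≈ 0.984 mcg/mL.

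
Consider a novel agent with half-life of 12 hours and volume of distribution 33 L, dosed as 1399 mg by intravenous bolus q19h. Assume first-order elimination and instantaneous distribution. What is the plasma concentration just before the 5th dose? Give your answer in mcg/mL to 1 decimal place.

f = (1/2)^(τ/t½) = (1/2)^(19/12) ≈ 0.3337.
C₀ = D/Vd = 1399/33 ≈ 42.394 mcg/mL.
Before the 5th dose, 4 doses have been given. Superposition: Cmin = C₀·(f + f² + … + f^4).
≈ 42.394 × (0.3337 + 0.1114 + 0.0372 + 0.0124) ≈ 42.394 × 0.4947 ≈ 20.972 mcg/mL.

21.0 mcg/mL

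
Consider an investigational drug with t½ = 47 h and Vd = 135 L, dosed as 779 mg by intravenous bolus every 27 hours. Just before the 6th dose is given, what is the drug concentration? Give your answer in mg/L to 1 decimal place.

f = (1/2)^(τ/t½) = (1/2)^(27/47) ≈ 0.6715.
C₀ = D/Vd = 779/135 ≈ 5.770 mg/L.
Before the 6th dose, 5 doses have been given. Superposition: Cmin = C₀·(f + f² + … + f^5).
≈ 5.770 × (0.6715 + 0.4509 + 0.3028 + 0.2033 + 0.1365) ≈ 5.770 × 1.7650 ≈ 10.184 mg/L.

10.2 mg/L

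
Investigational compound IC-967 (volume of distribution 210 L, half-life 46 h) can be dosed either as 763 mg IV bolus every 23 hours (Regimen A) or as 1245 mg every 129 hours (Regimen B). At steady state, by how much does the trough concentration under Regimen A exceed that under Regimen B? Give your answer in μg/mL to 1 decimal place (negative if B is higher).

7.8 μg/mL

Regimen A: f = (1/2)^(23/46) ≈ 0.7071; Cmin,ss = (763/210)·f/(1−f) ≈ 8.771 μg/mL.
Regimen B: f = (1/2)^(129/46) ≈ 0.1432; Cmin,ss = (1245/210)·f/(1−f) ≈ 0.991 μg/mL.
Difference ≈ 8.771 − 0.991 ≈ 7.780 μg/mL.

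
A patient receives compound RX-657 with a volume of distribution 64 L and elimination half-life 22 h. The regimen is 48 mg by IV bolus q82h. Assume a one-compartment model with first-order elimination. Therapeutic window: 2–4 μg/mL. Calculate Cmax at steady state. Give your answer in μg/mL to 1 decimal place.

k = ln2/t½ = ln2/22 ≈ 0.031507 h⁻¹; fraction remaining f = e^(−kτ) = e^(−0.031507×82) ≈ 0.0755.
At steady state, accumulation factor R = 1/(1 − e^(−kτ)) ≈ 1.0817.
Single-dose peak C₀ = D/Vd = 48/64 ≈ 0.750 μg/mL.
Steady-state peak Cmax,ss = C₀·R ≈ 0.750 × 1.0817 ≈ 0.811 μg/mL.
Peak 0.8 μg/mL vs MTC 4 μg/mL: below toxic threshold.

0.8 μg/mL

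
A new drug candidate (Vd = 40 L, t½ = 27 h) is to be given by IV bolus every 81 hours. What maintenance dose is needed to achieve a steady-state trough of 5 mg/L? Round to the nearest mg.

τ/t½ = 81/27 ≈ 3, so f = (1/2)^(81/27) ≈ 0.125000.
Cmin,ss = (D/Vd)·f/(1−f), so D = Cmin,ss·Vd·(1−f)/f.
D = 5 × 40 × (1−f)/f ≈ 5 × 40 × 7.00000 ≈ 1400.00 mg.

1400 mg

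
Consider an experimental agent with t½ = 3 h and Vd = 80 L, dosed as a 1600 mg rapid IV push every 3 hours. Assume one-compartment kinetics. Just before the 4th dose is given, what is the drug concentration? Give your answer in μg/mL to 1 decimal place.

f = (1/2)^(τ/t½) = (1/2)^(3/3) ≈ 0.5000.
C₀ = D/Vd = 1600/80 ≈ 20.000 μg/mL.
Before the 4th dose, 3 doses have been given. Superposition: Cmin = C₀·(f + f² + … + f^3).
≈ 20.000 × (0.5000 + 0.2500 + 0.1250) ≈ 20.000 × 0.8750 ≈ 17.500 μg/mL.

17.5 μg/mL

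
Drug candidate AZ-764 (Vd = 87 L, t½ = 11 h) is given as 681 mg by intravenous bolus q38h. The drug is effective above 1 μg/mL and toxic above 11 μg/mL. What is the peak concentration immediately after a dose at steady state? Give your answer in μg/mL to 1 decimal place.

Over one 38-h interval, 38/11 ≈ 3.4545 half-lives elapse, leaving f ≈ 0.0912 of each dose.
At steady state, accumulation factor R = 1/(1 − e^(−kτ)) ≈ 1.1004.
Single-dose peak C₀ = D/Vd = 681/87 ≈ 7.828 μg/mL.
Steady-state peak Cmax,ss = C₀·R ≈ 7.828 × 1.1004 ≈ 8.614 μg/mL.
Peak 8.6 μg/mL vs MTC 11 μg/mL: below toxic threshold.

8.6 μg/mL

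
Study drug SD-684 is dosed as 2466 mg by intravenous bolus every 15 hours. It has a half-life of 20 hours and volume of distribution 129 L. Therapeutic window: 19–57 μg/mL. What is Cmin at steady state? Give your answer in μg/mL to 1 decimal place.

k = ln2/t½ = ln2/20 ≈ 0.034657 h⁻¹; fraction remaining f = e^(−kτ) = e^(−0.034657×15) ≈ 0.5946.
Accumulation ratio R = 1/(1 − f) ≈ 1/0.4054 ≈ 2.4667.
Single-dose peak C₀ = D/Vd = 2466/129 ≈ 19.116 μg/mL.
Steady-state peak Cmax,ss = C₀·R ≈ 19.116 × 2.4667 ≈ 47.153 μg/mL.
One interval later, Cmin,ss = Cmax,ss·e^(−kτ) ≈ 47.153 × 0.5946 ≈ 28.037 μg/mL.
Trough 28.0 μg/mL vs MEC 19 μg/mL: adequate.

28.0 μg/mL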